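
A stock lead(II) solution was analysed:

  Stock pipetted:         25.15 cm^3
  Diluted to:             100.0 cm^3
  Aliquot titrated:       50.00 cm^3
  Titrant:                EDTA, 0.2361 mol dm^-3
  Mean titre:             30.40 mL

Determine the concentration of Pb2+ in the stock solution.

Pb^2+ + EDTA^4- → [Pb(EDTA)]^2-
n(EDTA) = 0.03040 × 0.2361 = 7.177 × 10^-3 mol
n(Pb2+) in the aliquot = 7.177 × 10^-3 mol (1:1 ratio)
[Pb2+]_dilute = 7.177 × 10^-3 / 0.05000 = 0.1435 mol/L
Dilution factor = 100.0 / 25.15 = 3.976
[Pb2+]_stock = 0.1435 × 3.976 = 0.5708 mol/L

0.5708 mol/L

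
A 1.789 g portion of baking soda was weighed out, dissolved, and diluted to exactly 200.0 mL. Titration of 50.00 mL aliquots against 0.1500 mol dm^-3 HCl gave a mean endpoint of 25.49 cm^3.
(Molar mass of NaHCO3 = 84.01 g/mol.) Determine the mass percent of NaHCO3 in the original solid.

NaHCO3 + HCl → NaCl + H2O + CO2
n(HCl) per titration = 0.02549 × 0.1500 = 3.823 × 10^-3 mol
n(NaHCO3) in each aliquot = 3.823 × 10^-3 mol (1:1 ratio)
n(NaHCO3) in the whole flask = 3.823 × 10^-3 × 200.0/50.00 = 0.01529 mol
mass of NaHCO3 = 0.01529 × 84.01 = 1.285 g
% NaHCO3 = 1.285 / 1.789 × 100 = 71.82 %

71.82 %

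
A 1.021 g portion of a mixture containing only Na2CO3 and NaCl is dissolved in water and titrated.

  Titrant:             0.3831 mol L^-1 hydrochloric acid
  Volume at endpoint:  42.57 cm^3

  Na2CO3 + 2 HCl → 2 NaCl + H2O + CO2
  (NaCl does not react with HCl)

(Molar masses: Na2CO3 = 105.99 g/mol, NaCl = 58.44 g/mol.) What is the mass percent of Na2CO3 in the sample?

n(HCl) = 0.04257 × 0.3831 = 0.01631 mol
Let x = n(Na2CO3), y = n(NaCl).
Titrant: 2x = 0.01631;  mass: 105.99x + 58.44y = 1.021
Solving, x = 8.154 × 10^-3 mol, y = 2.682 × 10^-3 mol
mass of Na2CO3 = 8.154 × 10^-3 × 105.99 = 0.8643 g
% Na2CO3 = 0.8643 / 1.021 × 100 = 84.65 %

84.65 %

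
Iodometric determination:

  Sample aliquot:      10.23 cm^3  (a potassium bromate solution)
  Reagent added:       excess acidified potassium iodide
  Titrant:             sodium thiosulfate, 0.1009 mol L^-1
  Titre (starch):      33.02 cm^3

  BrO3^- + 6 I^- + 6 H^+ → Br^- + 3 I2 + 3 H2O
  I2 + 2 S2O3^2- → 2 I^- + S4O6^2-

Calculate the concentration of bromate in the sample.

n(S2O3^2-) = 0.03302 × 0.1009 = 3.332 × 10^-3 mol
n(I2) = n(S2O3^2-)/2 = 1.666 × 10^-3 mol
From the 1:3 ratio, n(BrO3^-) in the aliquot = 1/3 × 1.666 × 10^-3 = 5.553 × 10^-4 mol
[BrO3^-] = 5.553 × 10^-4 / 0.01023 = 0.05428 mol/L

0.05428 mol/L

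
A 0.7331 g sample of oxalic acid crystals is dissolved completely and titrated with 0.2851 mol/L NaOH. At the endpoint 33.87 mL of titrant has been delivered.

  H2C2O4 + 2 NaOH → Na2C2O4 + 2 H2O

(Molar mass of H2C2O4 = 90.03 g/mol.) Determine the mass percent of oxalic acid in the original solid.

59.29 %

n(NaOH) = 0.03387 L × 0.2851 mol/L = 9.656 × 10^-3 mol
From the 1:2 ratio, n(H2C2O4) = 1/2 × 9.656 × 10^-3 = 4.828 × 10^-3 mol
mass of H2C2O4 = 4.828 × 10^-3 × 90.03 g/mol = 0.4347 g
% H2C2O4 = 0.4347 / 0.7331 × 100 = 59.29 %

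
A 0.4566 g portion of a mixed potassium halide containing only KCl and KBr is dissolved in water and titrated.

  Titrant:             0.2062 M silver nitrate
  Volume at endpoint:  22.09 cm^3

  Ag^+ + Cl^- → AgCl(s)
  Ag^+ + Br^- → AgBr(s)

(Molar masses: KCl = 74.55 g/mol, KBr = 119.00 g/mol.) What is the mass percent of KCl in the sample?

n(AgNO3) = 0.02209 × 0.2062 = 4.555 × 10^-3 mol
Let x = n(KCl), y = n(KBr).
Titrant: 1x + 1y = 4.555 × 10^-3;  mass: 74.55x + 119.00y = 0.4566
Solving, x = 1.922 × 10^-3 mol, y = 2.633 × 10^-3 mol
mass of KCl = 1.922 × 10^-3 × 74.55 = 0.1433 g
% KCl = 0.1433 / 0.4566 × 100 = 31.38 %

31.38 %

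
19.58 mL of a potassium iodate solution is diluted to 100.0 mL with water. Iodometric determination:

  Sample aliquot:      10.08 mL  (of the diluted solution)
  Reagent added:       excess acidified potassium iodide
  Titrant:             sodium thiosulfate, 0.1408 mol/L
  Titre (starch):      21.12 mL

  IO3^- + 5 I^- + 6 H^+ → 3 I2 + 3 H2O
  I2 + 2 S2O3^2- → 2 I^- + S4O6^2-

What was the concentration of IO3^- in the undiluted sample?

0.2511 mol/L

n(S2O3^2-) = 0.02112 × 0.1408 = 2.974 × 10^-3 mol
n(I2) = n(S2O3^2-)/2 = 1.487 × 10^-3 mol
From the 1:3 ratio, n(IO3^-) in the aliquot = 1/3 × 1.487 × 10^-3 = 4.956 × 10^-4 mol
[IO3^-]_dilute = 4.956 × 10^-4 / 0.01008 = 0.04917 mol/L
[IO3^-]_original = 0.04917 × 100.0/19.58 = 0.2511 mol/L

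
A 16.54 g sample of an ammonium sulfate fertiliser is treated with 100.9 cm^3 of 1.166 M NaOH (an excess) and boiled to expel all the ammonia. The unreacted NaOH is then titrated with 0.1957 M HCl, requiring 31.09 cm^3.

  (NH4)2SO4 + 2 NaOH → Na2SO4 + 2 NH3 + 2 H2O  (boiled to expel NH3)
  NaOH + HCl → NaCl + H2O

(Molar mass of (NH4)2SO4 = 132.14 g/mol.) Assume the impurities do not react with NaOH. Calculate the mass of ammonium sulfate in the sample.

7.371 g

n(NaOH) added = 0.1009 × 1.166 = 0.1176 mol
n(HCl) used in back-titration = 0.03109 × 0.1957 = 6.084 × 10^-3 mol
n(NaOH) left over = 6.084 × 10^-3 mol (1:1 ratio)
n(NaOH) consumed by analyte = 0.1176 − 6.084 × 10^-3 = 0.1116 mol
From the 1:2 ratio, n((NH4)2SO4) = 1/2 × 0.1116 = 0.05578 mol
mass of (NH4)2SO4 = 0.05578 × 132.14 = 7.371 g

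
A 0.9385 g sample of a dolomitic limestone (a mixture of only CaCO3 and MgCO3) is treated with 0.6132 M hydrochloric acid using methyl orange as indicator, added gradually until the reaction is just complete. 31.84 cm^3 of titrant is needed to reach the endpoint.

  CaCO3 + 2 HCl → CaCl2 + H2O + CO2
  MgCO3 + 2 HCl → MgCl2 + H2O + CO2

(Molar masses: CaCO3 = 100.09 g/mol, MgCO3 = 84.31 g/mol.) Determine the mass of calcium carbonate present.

n(HCl) = 0.03184 × 0.6132 = 0.01952 mol
Let x = n(CaCO3), y = n(MgCO3).
Titrant: 2x + 2y = 0.01952;  mass: 100.09x + 84.31y = 0.9385
Solving, x = 7.316 × 10^-3 mol, y = 2.446 × 10^-3 mol
mass of CaCO3 = 7.316 × 10^-3 × 100.09 = 0.7323 g

0.7323 g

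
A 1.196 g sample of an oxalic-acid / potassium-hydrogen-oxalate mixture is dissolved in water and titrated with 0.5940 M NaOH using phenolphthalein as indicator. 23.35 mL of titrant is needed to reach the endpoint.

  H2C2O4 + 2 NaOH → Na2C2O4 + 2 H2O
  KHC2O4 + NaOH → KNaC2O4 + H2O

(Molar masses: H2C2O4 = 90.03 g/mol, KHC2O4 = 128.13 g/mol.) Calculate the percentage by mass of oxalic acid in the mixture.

n(NaOH) = 0.02335 × 0.5940 = 0.01387 mol
Let x = n(H2C2O4), y = n(KHC2O4).
Titrant: 2x + 1y = 0.01387;  mass: 90.03x + 128.13y = 1.196
Solving, x = 3.496 × 10^-3 mol, y = 6.878 × 10^-3 mol
mass of H2C2O4 = 3.496 × 10^-3 × 90.03 = 0.3148 g
% H2C2O4 = 0.3148 / 1.196 × 100 = 26.32 %

26.32 %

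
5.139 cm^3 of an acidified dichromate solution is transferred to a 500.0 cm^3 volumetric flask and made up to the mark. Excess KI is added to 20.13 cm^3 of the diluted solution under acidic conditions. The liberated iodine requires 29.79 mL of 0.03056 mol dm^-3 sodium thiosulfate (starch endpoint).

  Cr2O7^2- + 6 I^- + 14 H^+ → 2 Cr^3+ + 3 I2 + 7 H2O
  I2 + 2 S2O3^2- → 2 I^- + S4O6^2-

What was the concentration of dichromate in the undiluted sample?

0.7334 mol/L

n(S2O3^2-) = 0.02979 × 0.03056 = 9.104 × 10^-4 mol
n(I2) = n(S2O3^2-)/2 = 4.552 × 10^-4 mol
From the 1:3 ratio, n(Cr2O7^2-) in the aliquot = 1/3 × 4.552 × 10^-4 = 1.517 × 10^-4 mol
[Cr2O7^2-]_dilute = 1.517 × 10^-4 / 0.02013 = 0.007538 mol/L
[Cr2O7^2-]_original = 0.007538 × 500.0/5.139 = 0.7334 mol/L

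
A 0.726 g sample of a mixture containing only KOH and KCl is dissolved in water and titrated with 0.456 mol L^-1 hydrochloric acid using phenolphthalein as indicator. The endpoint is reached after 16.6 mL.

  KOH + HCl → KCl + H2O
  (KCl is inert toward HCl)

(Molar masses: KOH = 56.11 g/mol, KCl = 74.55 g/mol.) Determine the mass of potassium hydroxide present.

0.425 g

n(HCl) = 0.0166 × 0.456 = 7.57 × 10^-3 mol
Let x = n(KOH), y = n(KCl).
Titrant: 1x = 7.57 × 10^-3;  mass: 56.11x + 74.55y = 0.726
Solving, x = 7.57 × 10^-3 mol, y = 4.04 × 10^-3 mol
mass of KOH = 7.57 × 10^-3 × 56.11 = 0.425 g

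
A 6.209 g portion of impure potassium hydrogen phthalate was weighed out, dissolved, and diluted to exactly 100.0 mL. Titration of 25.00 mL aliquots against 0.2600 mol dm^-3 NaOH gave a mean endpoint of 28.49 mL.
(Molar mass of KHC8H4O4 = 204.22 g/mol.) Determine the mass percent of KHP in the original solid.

97.45 %

KHC8H4O4 + NaOH → KNaC8H4O4 + H2O
n(NaOH) per titration = 0.02849 × 0.2600 = 7.407 × 10^-3 mol
n(KHC8H4O4) in each aliquot = 7.407 × 10^-3 mol (1:1 ratio)
n(KHC8H4O4) in the whole flask = 7.407 × 10^-3 × 100.0/25.00 = 0.02963 mol
mass of KHC8H4O4 = 0.02963 × 204.22 = 6.051 g
% KHC8H4O4 = 6.051 / 6.209 × 100 = 97.45 %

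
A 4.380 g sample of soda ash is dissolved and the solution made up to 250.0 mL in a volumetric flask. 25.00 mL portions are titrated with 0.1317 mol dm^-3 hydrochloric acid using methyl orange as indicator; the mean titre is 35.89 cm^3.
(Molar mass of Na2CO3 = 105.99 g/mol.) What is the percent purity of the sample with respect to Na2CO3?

Na2CO3 + 2 HCl → 2 NaCl + H2O + CO2
n(HCl) per titration = 0.03589 × 0.1317 = 4.727 × 10^-3 mol
From the 1:2 ratio, n(Na2CO3) in each aliquot = 1/2 × 4.727 × 10^-3 = 2.363 × 10^-3 mol
n(Na2CO3) in the whole flask = 2.363 × 10^-3 × 250.0/25.00 = 0.02363 mol
mass of Na2CO3 = 0.02363 × 105.99 = 2.505 g
% Na2CO3 = 2.505 / 4.380 × 100 = 57.19 %

57.19 %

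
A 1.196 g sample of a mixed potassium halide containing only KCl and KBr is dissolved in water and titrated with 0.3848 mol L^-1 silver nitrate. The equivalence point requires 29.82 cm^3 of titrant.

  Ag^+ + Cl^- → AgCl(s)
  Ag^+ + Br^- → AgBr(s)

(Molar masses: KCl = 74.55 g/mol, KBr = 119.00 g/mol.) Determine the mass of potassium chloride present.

n(AgNO3) = 0.02982 × 0.3848 = 0.01147 mol
Let x = n(KCl), y = n(KBr).
Titrant: 1x + 1y = 0.01147;  mass: 74.55x + 119.00y = 1.196
Solving, x = 3.813 × 10^-3 mol, y = 7.662 × 10^-3 mol
mass of KCl = 3.813 × 10^-3 × 74.55 = 0.2843 g

0.2843 g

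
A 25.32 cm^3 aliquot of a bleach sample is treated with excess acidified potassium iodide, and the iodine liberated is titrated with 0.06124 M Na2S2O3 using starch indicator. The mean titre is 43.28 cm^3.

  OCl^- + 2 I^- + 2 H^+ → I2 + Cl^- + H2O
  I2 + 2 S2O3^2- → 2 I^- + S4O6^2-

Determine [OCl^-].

n(S2O3^2-) = 0.04328 × 0.06124 = 2.650 × 10^-3 mol
n(I2) = n(S2O3^2-)/2 = 1.325 × 10^-3 mol
n(OCl^-) in the aliquot = 1.325 × 10^-3 mol (1:1 ratio)
[OCl^-] = 1.325 × 10^-3 / 0.02532 = 0.05234 mol/L

0.05234 M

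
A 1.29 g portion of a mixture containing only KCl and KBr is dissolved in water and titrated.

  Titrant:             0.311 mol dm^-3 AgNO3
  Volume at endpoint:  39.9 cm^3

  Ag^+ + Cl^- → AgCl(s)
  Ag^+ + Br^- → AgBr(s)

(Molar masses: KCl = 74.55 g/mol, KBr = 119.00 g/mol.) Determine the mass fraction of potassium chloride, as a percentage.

n(AgNO3) = 0.0399 × 0.311 = 0.0124 mol
Let x = n(KCl), y = n(KBr).
Titrant: 1x + 1y = 0.0124;  mass: 74.55x + 119.00y = 1.29
Solving, x = 4.20 × 10^-3 mol, y = 8.21 × 10^-3 mol
mass of KCl = 4.20 × 10^-3 × 74.55 = 0.313 g
% KCl = 0.313 / 1.29 × 100 = 24.3 %

24.3 %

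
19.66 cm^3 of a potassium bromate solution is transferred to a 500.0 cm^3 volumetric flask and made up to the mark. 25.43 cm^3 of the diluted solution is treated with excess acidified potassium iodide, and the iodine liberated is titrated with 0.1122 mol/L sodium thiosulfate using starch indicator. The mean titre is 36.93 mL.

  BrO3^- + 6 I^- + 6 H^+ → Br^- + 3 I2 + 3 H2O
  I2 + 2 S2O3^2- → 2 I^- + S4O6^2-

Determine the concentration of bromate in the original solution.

0.6907 mol/L

n(S2O3^2-) = 0.03693 × 0.1122 = 4.144 × 10^-3 mol
n(I2) = n(S2O3^2-)/2 = 2.072 × 10^-3 mol
From the 1:3 ratio, n(BrO3^-) in the aliquot = 1/3 × 2.072 × 10^-3 = 6.906 × 10^-4 mol
[BrO3^-]_dilute = 6.906 × 10^-4 / 0.02543 = 0.02716 mol/L
[BrO3^-]_original = 0.02716 × 500.0/19.66 = 0.6907 mol/L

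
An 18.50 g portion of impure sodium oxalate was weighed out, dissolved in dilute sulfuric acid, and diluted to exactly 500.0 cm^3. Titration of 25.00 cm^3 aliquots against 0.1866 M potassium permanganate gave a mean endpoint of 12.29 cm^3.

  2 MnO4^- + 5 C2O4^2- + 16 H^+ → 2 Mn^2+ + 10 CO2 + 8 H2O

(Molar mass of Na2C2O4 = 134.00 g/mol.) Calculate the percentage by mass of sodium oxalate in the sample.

83.06 %

n(KMnO4) per titration = 0.01229 × 0.1866 = 2.293 × 10^-3 mol
From the 5:2 ratio, n(Na2C2O4) in each aliquot = 5/2 × 2.293 × 10^-3 = 5.733 × 10^-3 mol
n(Na2C2O4) in the whole flask = 5.733 × 10^-3 × 500.0/25.00 = 0.1147 mol
mass of Na2C2O4 = 0.1147 × 134.00 = 15.37 g
% Na2C2O4 = 15.37 / 18.50 × 100 = 83.06 %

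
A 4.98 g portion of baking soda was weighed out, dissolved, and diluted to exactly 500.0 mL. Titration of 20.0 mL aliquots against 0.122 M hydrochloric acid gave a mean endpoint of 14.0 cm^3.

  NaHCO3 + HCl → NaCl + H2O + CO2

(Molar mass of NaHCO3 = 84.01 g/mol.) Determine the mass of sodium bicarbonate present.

3.59 g

n(HCl) per titration = 0.0140 × 0.122 = 1.71 × 10^-3 mol
n(NaHCO3) in each aliquot = 1.71 × 10^-3 mol (1:1 ratio)
n(NaHCO3) in the whole flask = 1.71 × 10^-3 × 500.0/20.0 = 0.0427 mol
mass of NaHCO3 = 0.0427 × 84.01 = 3.59 g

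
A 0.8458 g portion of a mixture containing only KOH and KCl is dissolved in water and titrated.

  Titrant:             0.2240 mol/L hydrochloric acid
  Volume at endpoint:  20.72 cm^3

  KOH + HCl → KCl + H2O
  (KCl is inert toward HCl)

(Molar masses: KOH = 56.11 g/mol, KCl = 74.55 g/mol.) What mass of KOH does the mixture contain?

0.2604 g

n(HCl) = 0.02072 × 0.2240 = 4.641 × 10^-3 mol
Let x = n(KOH), y = n(KCl).
Titrant: 1x = 4.641 × 10^-3;  mass: 56.11x + 74.55y = 0.8458
Solving, x = 4.641 × 10^-3 mol, y = 7.852 × 10^-3 mol
mass of KOH = 4.641 × 10^-3 × 56.11 = 0.2604 g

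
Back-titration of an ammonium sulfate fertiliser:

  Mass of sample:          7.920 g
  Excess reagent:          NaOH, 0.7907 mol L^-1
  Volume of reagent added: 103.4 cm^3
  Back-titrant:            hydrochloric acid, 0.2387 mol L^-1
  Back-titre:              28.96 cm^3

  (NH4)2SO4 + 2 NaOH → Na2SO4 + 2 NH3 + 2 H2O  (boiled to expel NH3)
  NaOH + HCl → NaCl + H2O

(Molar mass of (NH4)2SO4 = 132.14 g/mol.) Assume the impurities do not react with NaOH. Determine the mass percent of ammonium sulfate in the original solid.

62.44 %

n(NaOH) added = 0.1034 × 0.7907 = 0.08176 mol
n(HCl) used in back-titration = 0.02896 × 0.2387 = 6.913 × 10^-3 mol
n(NaOH) left over = 6.913 × 10^-3 mol (1:1 ratio)
n(NaOH) consumed by analyte = 0.08176 − 6.913 × 10^-3 = 0.07485 mol
From the 1:2 ratio, n((NH4)2SO4) = 1/2 × 0.07485 = 0.03742 mol
mass of (NH4)2SO4 = 0.03742 × 132.14 = 4.945 g
% (NH4)2SO4 = 4.945 / 7.920 × 100 = 62.44 %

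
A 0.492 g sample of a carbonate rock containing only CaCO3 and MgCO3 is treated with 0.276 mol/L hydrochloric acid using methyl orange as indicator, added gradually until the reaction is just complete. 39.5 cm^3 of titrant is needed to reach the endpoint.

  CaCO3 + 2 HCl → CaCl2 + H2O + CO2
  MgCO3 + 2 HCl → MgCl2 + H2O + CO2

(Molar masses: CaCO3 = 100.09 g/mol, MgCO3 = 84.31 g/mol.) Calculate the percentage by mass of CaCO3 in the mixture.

41.8 %

n(HCl) = 0.0395 × 0.276 = 0.0109 mol
Let x = n(CaCO3), y = n(MgCO3).
Titrant: 2x + 2y = 0.0109;  mass: 100.09x + 84.31y = 0.492
Solving, x = 2.05 × 10^-3 mol, y = 3.40 × 10^-3 mol
mass of CaCO3 = 2.05 × 10^-3 × 100.09 = 0.206 g
% CaCO3 = 0.206 / 0.492 × 100 = 41.8 %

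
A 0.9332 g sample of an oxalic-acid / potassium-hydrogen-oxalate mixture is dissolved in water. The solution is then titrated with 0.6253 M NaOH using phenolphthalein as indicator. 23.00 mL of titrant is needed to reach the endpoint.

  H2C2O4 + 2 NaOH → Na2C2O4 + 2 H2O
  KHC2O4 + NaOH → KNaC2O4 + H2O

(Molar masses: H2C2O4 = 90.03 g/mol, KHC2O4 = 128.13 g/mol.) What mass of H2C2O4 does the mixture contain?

n(NaOH) = 0.02300 × 0.6253 = 0.01438 mol
Let x = n(H2C2O4), y = n(KHC2O4).
Titrant: 2x + 1y = 0.01438;  mass: 90.03x + 128.13y = 0.9332
Solving, x = 5.472 × 10^-3 mol, y = 3.439 × 10^-3 mol
mass of H2C2O4 = 5.472 × 10^-3 × 90.03 = 0.4926 g

0.4926 g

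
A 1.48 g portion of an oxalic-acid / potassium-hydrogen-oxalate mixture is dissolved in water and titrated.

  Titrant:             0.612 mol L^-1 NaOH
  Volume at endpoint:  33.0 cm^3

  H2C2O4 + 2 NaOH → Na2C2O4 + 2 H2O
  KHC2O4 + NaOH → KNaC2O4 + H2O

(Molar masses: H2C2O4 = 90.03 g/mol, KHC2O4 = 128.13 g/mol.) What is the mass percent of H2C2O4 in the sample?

n(NaOH) = 0.0330 × 0.612 = 0.0202 mol
Let x = n(H2C2O4), y = n(KHC2O4).
Titrant: 2x + 1y = 0.0202;  mass: 90.03x + 128.13y = 1.48
Solving, x = 6.66 × 10^-3 mol, y = 6.87 × 10^-3 mol
mass of H2C2O4 = 6.66 × 10^-3 × 90.03 = 0.600 g
% H2C2O4 = 0.600 / 1.48 × 100 = 40.5 %

40.5 %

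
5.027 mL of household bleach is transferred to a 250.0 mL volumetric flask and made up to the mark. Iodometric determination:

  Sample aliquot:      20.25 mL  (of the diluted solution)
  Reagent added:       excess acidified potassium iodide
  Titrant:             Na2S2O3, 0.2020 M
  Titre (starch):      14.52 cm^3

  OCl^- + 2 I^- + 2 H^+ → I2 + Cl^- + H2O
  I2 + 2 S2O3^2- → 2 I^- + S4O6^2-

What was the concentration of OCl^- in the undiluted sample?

3.602 M

n(S2O3^2-) = 0.01452 × 0.2020 = 2.933 × 10^-3 mol
n(I2) = n(S2O3^2-)/2 = 1.467 × 10^-3 mol
n(OCl^-) in the aliquot = 1.467 × 10^-3 mol (1:1 ratio)
[OCl^-]_dilute = 1.467 × 10^-3 / 0.02025 = 0.07242 mol/L
[OCl^-]_original = 0.07242 × 250.0/5.027 = 3.602 mol/L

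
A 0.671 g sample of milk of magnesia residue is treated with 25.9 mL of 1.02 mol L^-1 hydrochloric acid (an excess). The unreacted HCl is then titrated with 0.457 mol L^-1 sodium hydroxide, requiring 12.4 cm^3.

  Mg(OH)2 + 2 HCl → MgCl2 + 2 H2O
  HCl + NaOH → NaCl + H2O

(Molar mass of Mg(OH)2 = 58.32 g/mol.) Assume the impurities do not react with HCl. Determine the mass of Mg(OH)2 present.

n(HCl) added = 0.0259 × 1.02 = 0.0264 mol
n(NaOH) used in back-titration = 0.0124 × 0.457 = 5.67 × 10^-3 mol
n(HCl) left over = 5.67 × 10^-3 mol (1:1 ratio)
n(HCl) consumed by analyte = 0.0264 − 5.67 × 10^-3 = 0.0208 mol
From the 1:2 ratio, n(Mg(OH)2) = 1/2 × 0.0208 = 0.0104 mol
mass of Mg(OH)2 = 0.0104 × 58.32 = 0.605 g

0.605 g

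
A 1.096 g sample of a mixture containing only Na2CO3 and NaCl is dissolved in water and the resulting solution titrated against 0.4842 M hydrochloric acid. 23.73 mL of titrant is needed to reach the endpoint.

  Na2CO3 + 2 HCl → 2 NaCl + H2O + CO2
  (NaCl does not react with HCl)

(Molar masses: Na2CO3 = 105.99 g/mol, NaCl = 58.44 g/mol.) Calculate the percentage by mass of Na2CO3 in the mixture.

55.56 %

n(HCl) = 0.02373 × 0.4842 = 0.01149 mol
Let x = n(Na2CO3), y = n(NaCl).
Titrant: 2x = 0.01149;  mass: 105.99x + 58.44y = 1.096
Solving, x = 5.745 × 10^-3 mol, y = 8.335 × 10^-3 mol
mass of Na2CO3 = 5.745 × 10^-3 × 105.99 = 0.6089 g
% Na2CO3 = 0.6089 / 1.096 × 100 = 55.56 %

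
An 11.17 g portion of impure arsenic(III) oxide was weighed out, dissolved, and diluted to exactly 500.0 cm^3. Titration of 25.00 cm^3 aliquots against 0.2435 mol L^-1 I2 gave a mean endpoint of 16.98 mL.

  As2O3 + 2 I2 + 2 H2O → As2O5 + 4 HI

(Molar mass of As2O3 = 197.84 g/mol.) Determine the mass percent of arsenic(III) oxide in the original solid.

n(I2) per titration = 0.01698 × 0.2435 = 4.135 × 10^-3 mol
From the 1:2 ratio, n(As2O3) in each aliquot = 1/2 × 4.135 × 10^-3 = 2.067 × 10^-3 mol
n(As2O3) in the whole flask = 2.067 × 10^-3 × 500.0/25.00 = 0.04135 mol
mass of As2O3 = 0.04135 × 197.84 = 8.180 g
% As2O3 = 8.180 / 11.17 × 100 = 73.23 %

73.23 %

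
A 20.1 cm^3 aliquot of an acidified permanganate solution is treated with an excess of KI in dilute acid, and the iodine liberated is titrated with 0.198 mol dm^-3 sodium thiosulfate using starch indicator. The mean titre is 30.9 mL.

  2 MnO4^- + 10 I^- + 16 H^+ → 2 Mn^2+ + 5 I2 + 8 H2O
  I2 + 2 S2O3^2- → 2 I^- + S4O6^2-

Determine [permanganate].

0.0609 mol/L

n(S2O3^2-) = 0.0309 × 0.198 = 6.12 × 10^-3 mol
n(I2) = n(S2O3^2-)/2 = 3.06 × 10^-3 mol
From the 2:5 ratio, n(MnO4^-) in the aliquot = 2/5 × 3.06 × 10^-3 = 1.22 × 10^-3 mol
[MnO4^-] = 1.22 × 10^-3 / 0.0201 = 0.0609 mol/L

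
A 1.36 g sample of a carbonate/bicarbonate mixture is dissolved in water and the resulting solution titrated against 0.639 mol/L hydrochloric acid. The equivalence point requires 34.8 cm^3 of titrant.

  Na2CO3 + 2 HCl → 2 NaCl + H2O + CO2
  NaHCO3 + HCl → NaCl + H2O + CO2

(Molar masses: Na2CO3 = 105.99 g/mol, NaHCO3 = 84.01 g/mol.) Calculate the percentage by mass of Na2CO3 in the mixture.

63.8 %

n(HCl) = 0.0348 × 0.639 = 0.0222 mol
Let x = n(Na2CO3), y = n(NaHCO3).
Titrant: 2x + 1y = 0.0222;  mass: 105.99x + 84.01y = 1.36
Solving, x = 8.19 × 10^-3 mol, y = 5.85 × 10^-3 mol
mass of Na2CO3 = 8.19 × 10^-3 × 105.99 = 0.868 g
% Na2CO3 = 0.868 / 1.36 × 100 = 63.8 %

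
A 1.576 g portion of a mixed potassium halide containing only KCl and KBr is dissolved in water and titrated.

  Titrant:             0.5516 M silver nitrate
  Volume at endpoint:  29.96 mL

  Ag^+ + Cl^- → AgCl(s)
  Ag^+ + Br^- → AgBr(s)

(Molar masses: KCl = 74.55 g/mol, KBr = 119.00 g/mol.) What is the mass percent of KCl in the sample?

n(AgNO3) = 0.02996 × 0.5516 = 0.01653 mol
Let x = n(KCl), y = n(KBr).
Titrant: 1x + 1y = 0.01653;  mass: 74.55x + 119.00y = 1.576
Solving, x = 8.787 × 10^-3 mol, y = 7.739 × 10^-3 mol
mass of KCl = 8.787 × 10^-3 × 74.55 = 0.6551 g
% KCl = 0.6551 / 1.576 × 100 = 41.57 %

41.57 %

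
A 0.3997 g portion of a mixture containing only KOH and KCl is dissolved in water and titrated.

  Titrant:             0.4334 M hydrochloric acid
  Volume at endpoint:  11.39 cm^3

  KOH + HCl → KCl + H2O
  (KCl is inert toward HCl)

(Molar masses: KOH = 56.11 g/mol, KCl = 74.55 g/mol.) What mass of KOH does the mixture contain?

0.2770 g

n(HCl) = 0.01139 × 0.4334 = 4.936 × 10^-3 mol
Let x = n(KOH), y = n(KCl).
Titrant: 1x = 4.936 × 10^-3;  mass: 56.11x + 74.55y = 0.3997
Solving, x = 4.936 × 10^-3 mol, y = 1.646 × 10^-3 mol
mass of KOH = 4.936 × 10^-3 × 56.11 = 0.2770 g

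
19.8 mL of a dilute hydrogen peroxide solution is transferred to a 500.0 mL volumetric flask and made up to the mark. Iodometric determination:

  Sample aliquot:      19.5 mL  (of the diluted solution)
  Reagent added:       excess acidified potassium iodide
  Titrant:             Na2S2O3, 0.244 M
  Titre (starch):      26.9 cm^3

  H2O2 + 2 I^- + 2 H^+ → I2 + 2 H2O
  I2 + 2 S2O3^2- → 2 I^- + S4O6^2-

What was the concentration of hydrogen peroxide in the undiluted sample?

4.25 M

n(S2O3^2-) = 0.0269 × 0.244 = 6.56 × 10^-3 mol
n(I2) = n(S2O3^2-)/2 = 3.28 × 10^-3 mol
n(H2O2) in the aliquot = 3.28 × 10^-3 mol (1:1 ratio)
[H2O2]_dilute = 3.28 × 10^-3 / 0.0195 = 0.168 mol/L
[H2O2]_original = 0.168 × 500.0/19.8 = 4.25 mol/L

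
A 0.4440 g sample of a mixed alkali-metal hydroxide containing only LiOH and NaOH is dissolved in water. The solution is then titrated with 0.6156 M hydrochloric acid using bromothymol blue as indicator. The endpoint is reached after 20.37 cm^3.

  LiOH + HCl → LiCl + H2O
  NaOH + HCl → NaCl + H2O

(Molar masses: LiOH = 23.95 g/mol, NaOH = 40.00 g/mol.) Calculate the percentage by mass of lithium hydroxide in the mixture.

19.36 %

n(HCl) = 0.02037 × 0.6156 = 0.01254 mol
Let x = n(LiOH), y = n(NaOH).
Titrant: 1x + 1y = 0.01254;  mass: 23.95x + 40.00y = 0.4440
Solving, x = 3.588 × 10^-3 mol, y = 8.952 × 10^-3 mol
mass of LiOH = 3.588 × 10^-3 × 23.95 = 0.08594 g
% LiOH = 0.08594 / 0.4440 × 100 = 19.36 %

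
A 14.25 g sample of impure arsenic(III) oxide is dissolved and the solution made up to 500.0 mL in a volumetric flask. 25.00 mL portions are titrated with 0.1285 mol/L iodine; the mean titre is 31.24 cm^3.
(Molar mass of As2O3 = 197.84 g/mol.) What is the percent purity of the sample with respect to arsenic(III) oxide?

As2O3 + 2 I2 + 2 H2O → As2O5 + 4 HI
n(I2) per titration = 0.03124 × 0.1285 = 4.014 × 10^-3 mol
From the 1:2 ratio, n(As2O3) in each aliquot = 1/2 × 4.014 × 10^-3 = 2.007 × 10^-3 mol
n(As2O3) in the whole flask = 2.007 × 10^-3 × 500.0/25.00 = 0.04014 mol
mass of As2O3 = 0.04014 × 197.84 = 7.942 g
% As2O3 = 7.942 / 14.25 × 100 = 55.73 %

55.73 %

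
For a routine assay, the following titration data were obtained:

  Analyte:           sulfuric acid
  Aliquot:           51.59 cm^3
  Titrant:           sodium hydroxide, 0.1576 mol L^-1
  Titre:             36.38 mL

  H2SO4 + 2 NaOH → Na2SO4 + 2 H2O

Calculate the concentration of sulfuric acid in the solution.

n(NaOH) = 0.03638 L × 0.1576 mol/L = 5.733 × 10^-3 mol
From the 1:2 mole ratio, n(H2SO4) = 1/2 × 5.733 × 10^-3 = 2.867 × 10^-3 mol
[H2SO4] = 2.867 × 10^-3 mol / 0.05159 L = 0.05557 mol/L

0.05557 mol/L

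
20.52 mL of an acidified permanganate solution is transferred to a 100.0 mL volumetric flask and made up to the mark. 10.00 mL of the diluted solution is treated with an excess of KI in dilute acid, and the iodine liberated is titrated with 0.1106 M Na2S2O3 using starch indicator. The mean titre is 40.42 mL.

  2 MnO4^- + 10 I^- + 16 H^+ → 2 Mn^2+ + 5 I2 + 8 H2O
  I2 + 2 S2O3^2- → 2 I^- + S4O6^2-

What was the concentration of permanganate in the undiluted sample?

n(S2O3^2-) = 0.04042 × 0.1106 = 4.470 × 10^-3 mol
n(I2) = n(S2O3^2-)/2 = 2.235 × 10^-3 mol
From the 2:5 ratio, n(MnO4^-) in the aliquot = 2/5 × 2.235 × 10^-3 = 8.941 × 10^-4 mol
[MnO4^-]_dilute = 8.941 × 10^-4 / 0.01000 = 0.08941 mol/L
[MnO4^-]_original = 0.08941 × 100.0/20.52 = 0.4357 mol/L

0.4357 M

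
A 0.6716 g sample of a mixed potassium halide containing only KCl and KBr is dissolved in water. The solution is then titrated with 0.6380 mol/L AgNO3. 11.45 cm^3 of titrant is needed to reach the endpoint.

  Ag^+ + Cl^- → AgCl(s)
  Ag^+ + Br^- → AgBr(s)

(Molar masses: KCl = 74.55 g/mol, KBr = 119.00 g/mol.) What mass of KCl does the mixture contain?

0.3316 g

n(AgNO3) = 0.01145 × 0.6380 = 7.305 × 10^-3 mol
Let x = n(KCl), y = n(KBr).
Titrant: 1x + 1y = 7.305 × 10^-3;  mass: 74.55x + 119.00y = 0.6716
Solving, x = 4.448 × 10^-3 mol, y = 2.857 × 10^-3 mol
mass of KCl = 4.448 × 10^-3 × 74.55 = 0.3316 g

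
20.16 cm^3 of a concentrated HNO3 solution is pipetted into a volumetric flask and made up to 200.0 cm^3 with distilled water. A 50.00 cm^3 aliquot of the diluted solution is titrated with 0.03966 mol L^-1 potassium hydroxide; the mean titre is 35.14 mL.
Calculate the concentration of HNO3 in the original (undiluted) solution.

HNO3 + KOH → KNO3 + H2O
n(KOH) = 0.03514 × 0.03966 = 1.394 × 10^-3 mol
n(HNO3) in the aliquot = 1.394 × 10^-3 mol (1:1 ratio)
[HNO3]_dilute = 1.394 × 10^-3 / 0.05000 = 0.02787 mol/L
Dilution factor = 200.0 / 20.16 = 9.921
[HNO3]_stock = 0.02787 × 9.921 = 0.2765 mol/L

0.2765 mol/L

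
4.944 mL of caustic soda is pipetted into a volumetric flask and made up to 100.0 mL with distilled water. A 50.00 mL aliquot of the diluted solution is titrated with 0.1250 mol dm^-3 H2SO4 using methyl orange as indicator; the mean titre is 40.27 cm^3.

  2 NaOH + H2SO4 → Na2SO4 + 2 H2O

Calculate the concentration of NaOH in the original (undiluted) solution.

4.073 mol/L

n(H2SO4) = 0.04027 × 0.1250 = 5.034 × 10^-3 mol
From the 2:1 ratio, n(NaOH) in the aliquot = 2/1 × 5.034 × 10^-3 = 0.01007 mol
[NaOH]_dilute = 0.01007 / 0.05000 = 0.2014 mol/L
Dilution factor = 100.0 / 4.944 = 20.23
[NaOH]_stock = 0.2014 × 20.23 = 4.073 mol/L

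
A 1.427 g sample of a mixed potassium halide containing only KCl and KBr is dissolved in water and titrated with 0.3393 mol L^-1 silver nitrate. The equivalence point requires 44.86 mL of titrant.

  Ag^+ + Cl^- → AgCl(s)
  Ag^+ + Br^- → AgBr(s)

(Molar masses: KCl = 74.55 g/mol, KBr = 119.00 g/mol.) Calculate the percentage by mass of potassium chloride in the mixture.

n(AgNO3) = 0.04486 × 0.3393 = 0.01522 mol
Let x = n(KCl), y = n(KBr).
Titrant: 1x + 1y = 0.01522;  mass: 74.55x + 119.00y = 1.427
Solving, x = 8.646 × 10^-3 mol, y = 6.575 × 10^-3 mol
mass of KCl = 8.646 × 10^-3 × 74.55 = 0.6445 g
% KCl = 0.6445 / 1.427 × 100 = 45.17 %

45.17 %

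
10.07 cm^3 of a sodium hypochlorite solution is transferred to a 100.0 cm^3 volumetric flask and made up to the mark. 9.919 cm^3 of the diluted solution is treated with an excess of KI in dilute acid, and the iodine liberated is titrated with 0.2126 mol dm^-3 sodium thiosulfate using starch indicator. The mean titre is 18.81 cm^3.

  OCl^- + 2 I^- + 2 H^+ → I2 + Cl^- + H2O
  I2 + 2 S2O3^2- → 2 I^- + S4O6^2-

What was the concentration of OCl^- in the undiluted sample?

n(S2O3^2-) = 0.01881 × 0.2126 = 3.999 × 10^-3 mol
n(I2) = n(S2O3^2-)/2 = 2.000 × 10^-3 mol
n(OCl^-) in the aliquot = 2.000 × 10^-3 mol (1:1 ratio)
[OCl^-]_dilute = 2.000 × 10^-3 / 0.009919 = 0.2016 mol/L
[OCl^-]_original = 0.2016 × 100.0/10.07 = 2.002 mol/L

2.002 mol/L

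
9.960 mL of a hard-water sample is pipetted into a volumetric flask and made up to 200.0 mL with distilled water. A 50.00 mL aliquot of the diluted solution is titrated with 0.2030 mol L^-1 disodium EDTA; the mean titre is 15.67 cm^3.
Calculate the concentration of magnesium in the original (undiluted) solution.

Mg^2+ + EDTA^4- → [Mg(EDTA)]^2-
n(EDTA) = 0.01567 × 0.2030 = 3.181 × 10^-3 mol
n(Mg2+) in the aliquot = 3.181 × 10^-3 mol (1:1 ratio)
[Mg2+]_dilute = 3.181 × 10^-3 / 0.05000 = 0.06362 mol/L
Dilution factor = 200.0 / 9.960 = 20.08
[Mg2+]_stock = 0.06362 × 20.08 = 1.278 mol/L

1.278 mol/L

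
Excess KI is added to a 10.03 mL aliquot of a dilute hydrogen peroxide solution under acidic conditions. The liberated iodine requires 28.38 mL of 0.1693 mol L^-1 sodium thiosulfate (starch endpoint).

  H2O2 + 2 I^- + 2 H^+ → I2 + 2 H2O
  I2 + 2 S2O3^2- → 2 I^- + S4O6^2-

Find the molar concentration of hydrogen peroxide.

n(S2O3^2-) = 0.02838 × 0.1693 = 4.805 × 10^-3 mol
n(I2) = n(S2O3^2-)/2 = 2.402 × 10^-3 mol
n(H2O2) in the aliquot = 2.402 × 10^-3 mol (1:1 ratio)
[H2O2] = 2.402 × 10^-3 / 0.01003 = 0.2395 mol/L

0.2395 mol/L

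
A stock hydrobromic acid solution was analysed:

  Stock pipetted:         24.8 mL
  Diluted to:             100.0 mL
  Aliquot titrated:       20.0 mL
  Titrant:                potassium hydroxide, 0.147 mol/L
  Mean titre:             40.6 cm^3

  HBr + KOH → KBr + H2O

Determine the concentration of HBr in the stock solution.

n(KOH) = 0.0406 × 0.147 = 5.97 × 10^-3 mol
n(HBr) in the aliquot = 5.97 × 10^-3 mol (1:1 ratio)
[HBr]_dilute = 5.97 × 10^-3 / 0.0200 = 0.298 mol/L
Dilution factor = 100.0 / 24.8 = 4.032
[HBr]_stock = 0.298 × 4.032 = 1.20 mol/L

1.20 mol/L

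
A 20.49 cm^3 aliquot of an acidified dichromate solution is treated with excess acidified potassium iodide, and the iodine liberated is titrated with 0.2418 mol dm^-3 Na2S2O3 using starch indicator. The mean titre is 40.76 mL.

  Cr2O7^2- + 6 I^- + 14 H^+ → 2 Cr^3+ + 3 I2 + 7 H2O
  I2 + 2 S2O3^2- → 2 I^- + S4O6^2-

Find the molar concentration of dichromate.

n(S2O3^2-) = 0.04076 × 0.2418 = 9.856 × 10^-3 mol
n(I2) = n(S2O3^2-)/2 = 4.928 × 10^-3 mol
From the 1:3 ratio, n(Cr2O7^2-) in the aliquot = 1/3 × 4.928 × 10^-3 = 1.643 × 10^-3 mol
[Cr2O7^2-] = 1.643 × 10^-3 / 0.02049 = 0.08017 mol/L

0.08017 mol/L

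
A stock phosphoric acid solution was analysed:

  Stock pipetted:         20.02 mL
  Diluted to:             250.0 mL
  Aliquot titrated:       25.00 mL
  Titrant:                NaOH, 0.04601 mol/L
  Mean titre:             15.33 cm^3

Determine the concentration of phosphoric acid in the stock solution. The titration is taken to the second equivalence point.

0.1762 mol/L

H3PO4 + 2 NaOH → Na2HPO4 + 2 H2O
n(NaOH) = 0.01533 × 0.04601 = 7.053 × 10^-4 mol
From the 1:2 ratio, n(H3PO4) in the aliquot = 1/2 × 7.053 × 10^-4 = 3.527 × 10^-4 mol
[H3PO4]_dilute = 3.527 × 10^-4 / 0.02500 = 0.01411 mol/L
Dilution factor = 250.0 / 20.02 = 12.49
[H3PO4]_stock = 0.01411 × 12.49 = 0.1762 mol/L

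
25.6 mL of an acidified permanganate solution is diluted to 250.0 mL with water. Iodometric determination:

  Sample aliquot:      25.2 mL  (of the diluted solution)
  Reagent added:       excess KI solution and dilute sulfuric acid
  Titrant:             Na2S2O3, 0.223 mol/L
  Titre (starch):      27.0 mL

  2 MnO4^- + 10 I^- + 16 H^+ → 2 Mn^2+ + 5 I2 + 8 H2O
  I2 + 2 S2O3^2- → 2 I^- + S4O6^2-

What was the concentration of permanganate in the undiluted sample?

0.467 mol/L

n(S2O3^2-) = 0.0270 × 0.223 = 6.02 × 10^-3 mol
n(I2) = n(S2O3^2-)/2 = 3.01 × 10^-3 mol
From the 2:5 ratio, n(MnO4^-) in the aliquot = 2/5 × 3.01 × 10^-3 = 1.20 × 10^-3 mol
[MnO4^-]_dilute = 1.20 × 10^-3 / 0.0252 = 0.0478 mol/L
[MnO4^-]_original = 0.0478 × 250.0/25.6 = 0.467 mol/L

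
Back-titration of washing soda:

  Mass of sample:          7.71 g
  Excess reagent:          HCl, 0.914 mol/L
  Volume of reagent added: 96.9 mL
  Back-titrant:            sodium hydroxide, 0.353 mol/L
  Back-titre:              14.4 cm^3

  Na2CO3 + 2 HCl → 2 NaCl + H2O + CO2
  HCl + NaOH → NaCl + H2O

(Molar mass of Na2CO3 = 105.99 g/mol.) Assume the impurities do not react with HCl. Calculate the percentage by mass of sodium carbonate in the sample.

57.4 %

n(HCl) added = 0.0969 × 0.914 = 0.0886 mol
n(NaOH) used in back-titration = 0.0144 × 0.353 = 5.08 × 10^-3 mol
n(HCl) left over = 5.08 × 10^-3 mol (1:1 ratio)
n(HCl) consumed by analyte = 0.0886 − 5.08 × 10^-3 = 0.0835 mol
From the 1:2 ratio, n(Na2CO3) = 1/2 × 0.0835 = 0.0417 mol
mass of Na2CO3 = 0.0417 × 105.99 = 4.42 g
% Na2CO3 = 4.42 / 7.71 × 100 = 57.4 %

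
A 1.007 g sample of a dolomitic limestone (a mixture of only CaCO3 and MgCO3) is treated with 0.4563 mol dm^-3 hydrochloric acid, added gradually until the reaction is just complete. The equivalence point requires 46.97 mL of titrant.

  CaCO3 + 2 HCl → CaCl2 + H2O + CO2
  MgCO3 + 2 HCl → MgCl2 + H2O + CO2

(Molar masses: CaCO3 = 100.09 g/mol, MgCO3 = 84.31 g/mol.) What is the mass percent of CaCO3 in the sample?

65.20 %

n(HCl) = 0.04697 × 0.4563 = 0.02143 mol
Let x = n(CaCO3), y = n(MgCO3).
Titrant: 2x + 2y = 0.02143;  mass: 100.09x + 84.31y = 1.007
Solving, x = 6.560 × 10^-3 mol, y = 4.156 × 10^-3 mol
mass of CaCO3 = 6.560 × 10^-3 × 100.09 = 0.6566 g
% CaCO3 = 0.6566 / 1.007 × 100 = 65.20 %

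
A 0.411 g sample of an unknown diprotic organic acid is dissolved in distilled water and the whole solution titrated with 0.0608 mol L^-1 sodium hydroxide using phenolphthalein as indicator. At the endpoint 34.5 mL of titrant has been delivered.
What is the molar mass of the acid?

392 g/mol

n(NaOH) = 0.0345 L × 0.0608 mol/L = 2.10 × 10^-3 mol
From the 1:2 ratio, n(H2A) = 1/2 × 2.10 × 10^-3 = 1.05 × 10^-3 mol
M = m / n = 0.411 g / 1.05 × 10^-3 mol = 392 g/mol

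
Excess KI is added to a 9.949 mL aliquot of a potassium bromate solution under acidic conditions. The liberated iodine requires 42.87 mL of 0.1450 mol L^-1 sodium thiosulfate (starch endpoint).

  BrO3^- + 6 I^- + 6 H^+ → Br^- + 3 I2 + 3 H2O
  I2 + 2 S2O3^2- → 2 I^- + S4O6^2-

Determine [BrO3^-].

0.1041 mol/L

n(S2O3^2-) = 0.04287 × 0.1450 = 6.216 × 10^-3 mol
n(I2) = n(S2O3^2-)/2 = 3.108 × 10^-3 mol
From the 1:3 ratio, n(BrO3^-) in the aliquot = 1/3 × 3.108 × 10^-3 = 1.036 × 10^-3 mol
[BrO3^-] = 1.036 × 10^-3 / 0.009949 = 0.1041 mol/L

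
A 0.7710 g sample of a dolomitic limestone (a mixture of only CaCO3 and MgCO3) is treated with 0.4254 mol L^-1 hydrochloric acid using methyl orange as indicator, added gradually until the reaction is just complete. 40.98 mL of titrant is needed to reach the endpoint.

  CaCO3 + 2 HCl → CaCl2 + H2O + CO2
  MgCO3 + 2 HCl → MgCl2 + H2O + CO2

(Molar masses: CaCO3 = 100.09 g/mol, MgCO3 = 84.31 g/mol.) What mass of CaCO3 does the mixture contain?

n(HCl) = 0.04098 × 0.4254 = 0.01743 mol
Let x = n(CaCO3), y = n(MgCO3).
Titrant: 2x + 2y = 0.01743;  mass: 100.09x + 84.31y = 0.7710
Solving, x = 2.289 × 10^-3 mol, y = 6.428 × 10^-3 mol
mass of CaCO3 = 2.289 × 10^-3 × 100.09 = 0.2291 g

0.2291 g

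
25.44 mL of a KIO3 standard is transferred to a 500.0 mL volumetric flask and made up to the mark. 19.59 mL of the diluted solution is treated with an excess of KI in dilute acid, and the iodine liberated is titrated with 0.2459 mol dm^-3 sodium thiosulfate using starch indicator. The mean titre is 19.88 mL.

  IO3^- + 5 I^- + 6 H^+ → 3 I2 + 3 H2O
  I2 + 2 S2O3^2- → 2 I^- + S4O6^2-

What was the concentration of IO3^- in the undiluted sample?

0.8174 mol/L

n(S2O3^2-) = 0.01988 × 0.2459 = 4.888 × 10^-3 mol
n(I2) = n(S2O3^2-)/2 = 2.444 × 10^-3 mol
From the 1:3 ratio, n(IO3^-) in the aliquot = 1/3 × 2.444 × 10^-3 = 8.147 × 10^-4 mol
[IO3^-]_dilute = 8.147 × 10^-4 / 0.01959 = 0.04159 mol/L
[IO3^-]_original = 0.04159 × 500.0/25.44 = 0.8174 mol/L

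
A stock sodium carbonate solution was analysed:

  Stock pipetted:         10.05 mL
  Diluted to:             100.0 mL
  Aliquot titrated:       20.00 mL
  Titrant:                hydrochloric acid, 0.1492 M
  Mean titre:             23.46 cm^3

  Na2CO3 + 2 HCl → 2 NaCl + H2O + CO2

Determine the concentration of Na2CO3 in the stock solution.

0.8707 M

n(HCl) = 0.02346 × 0.1492 = 3.500 × 10^-3 mol
From the 1:2 ratio, n(Na2CO3) in the aliquot = 1/2 × 3.500 × 10^-3 = 1.750 × 10^-3 mol
[Na2CO3]_dilute = 1.750 × 10^-3 / 0.02000 = 0.08751 mol/L
Dilution factor = 100.0 / 10.05 = 9.950
[Na2CO3]_stock = 0.08751 × 9.950 = 0.8707 mol/L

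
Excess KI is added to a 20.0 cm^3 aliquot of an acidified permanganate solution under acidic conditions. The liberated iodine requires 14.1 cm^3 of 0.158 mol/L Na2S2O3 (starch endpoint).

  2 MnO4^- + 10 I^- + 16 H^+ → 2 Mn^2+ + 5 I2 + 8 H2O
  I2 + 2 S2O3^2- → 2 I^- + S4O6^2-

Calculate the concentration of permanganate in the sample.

n(S2O3^2-) = 0.0141 × 0.158 = 2.23 × 10^-3 mol
n(I2) = n(S2O3^2-)/2 = 1.11 × 10^-3 mol
From the 2:5 ratio, n(MnO4^-) in the aliquot = 2/5 × 1.11 × 10^-3 = 4.46 × 10^-4 mol
[MnO4^-] = 4.46 × 10^-4 / 0.0200 = 0.0223 mol/L

0.0223 mol/L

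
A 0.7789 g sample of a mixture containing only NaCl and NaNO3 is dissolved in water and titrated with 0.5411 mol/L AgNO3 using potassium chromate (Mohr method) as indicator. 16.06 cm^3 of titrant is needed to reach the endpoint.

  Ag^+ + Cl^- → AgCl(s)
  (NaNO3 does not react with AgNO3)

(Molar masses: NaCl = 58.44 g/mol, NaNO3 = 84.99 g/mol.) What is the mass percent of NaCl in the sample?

65.20 %

n(AgNO3) = 0.01606 × 0.5411 = 8.690 × 10^-3 mol
Let x = n(NaCl), y = n(NaNO3).
Titrant: 1x = 8.690 × 10^-3;  mass: 58.44x + 84.99y = 0.7789
Solving, x = 8.690 × 10^-3 mol, y = 3.189 × 10^-3 mol
mass of NaCl = 8.690 × 10^-3 × 58.44 = 0.5078 g
% NaCl = 0.5078 / 0.7789 × 100 = 65.20 %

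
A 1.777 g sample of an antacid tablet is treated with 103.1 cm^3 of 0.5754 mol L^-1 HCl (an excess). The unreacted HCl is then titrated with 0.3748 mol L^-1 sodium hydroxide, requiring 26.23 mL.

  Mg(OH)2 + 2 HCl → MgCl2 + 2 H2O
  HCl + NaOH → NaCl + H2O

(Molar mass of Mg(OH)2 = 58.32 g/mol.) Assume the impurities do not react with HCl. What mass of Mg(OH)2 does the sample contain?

1.443 g

n(HCl) added = 0.1031 × 0.5754 = 0.05932 mol
n(NaOH) used in back-titration = 0.02623 × 0.3748 = 9.831 × 10^-3 mol
n(HCl) left over = 9.831 × 10^-3 mol (1:1 ratio)
n(HCl) consumed by analyte = 0.05932 − 9.831 × 10^-3 = 0.04949 mol
From the 1:2 ratio, n(Mg(OH)2) = 1/2 × 0.04949 = 0.02475 mol
mass of Mg(OH)2 = 0.02475 × 58.32 = 1.443 g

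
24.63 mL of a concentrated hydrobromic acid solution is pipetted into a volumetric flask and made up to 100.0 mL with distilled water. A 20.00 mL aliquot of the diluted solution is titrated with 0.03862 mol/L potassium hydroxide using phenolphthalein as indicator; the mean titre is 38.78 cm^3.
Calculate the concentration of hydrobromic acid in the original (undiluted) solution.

HBr + KOH → KBr + H2O
n(KOH) = 0.03878 × 0.03862 = 1.498 × 10^-3 mol
n(HBr) in the aliquot = 1.498 × 10^-3 mol (1:1 ratio)
[HBr]_dilute = 1.498 × 10^-3 / 0.02000 = 0.07488 mol/L
Dilution factor = 100.0 / 24.63 = 4.060
[HBr]_stock = 0.07488 × 4.060 = 0.3040 mol/L

0.3040 mol/L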